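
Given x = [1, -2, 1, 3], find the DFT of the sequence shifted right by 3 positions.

Time shift by 3: X_shifted[k] = ω_4^(3k) · X[k]
Shifted x = [-2, 1, 3, 1]

DFT(x[n-3]) = [3, -5, -1, -5]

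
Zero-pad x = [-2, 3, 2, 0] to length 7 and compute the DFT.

Original 4-point DFT: [3, -4-3i, -3, -4+3i]
Zero-padded 7-point DFT provides frequency interpolation.

DFT_7([x, 0, ...]) = [3, -0.5746-4.2954i, -4.4695-2.0570i, -3.4559+0.2620i, -3.4559-0.2620i, -4.4695+2.0570i, -0.5746+4.2954i]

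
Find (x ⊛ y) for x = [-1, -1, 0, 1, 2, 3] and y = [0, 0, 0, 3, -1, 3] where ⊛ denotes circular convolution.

(x ⊛ y)[n] = Σ(m=0 to 5) x[m] · y[(n-m) mod 6]

Computing each output sample:
(x ⊛ y)[0] = 0
(x ⊛ y)[1] = 5
(x ⊛ y)[2] = 10
(x ⊛ y)[3] = 0
(x ⊛ y)[4] = 7
(x ⊛ y)[5] = -2

x ⊛ y = [0, 5, 10, 0, 7, -2]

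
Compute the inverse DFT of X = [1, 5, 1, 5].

x[n] = (1/4) Σ(k=0 to 3) X[k] · e^(2πikn/4)

Computing each x[n]:
x[0] = 3
x[1] = 0
x[2] = -2
x[3] = 0

x = [3, 0, -2, 0]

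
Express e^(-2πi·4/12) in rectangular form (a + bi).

ω_12^4 = e^(-2πi·4/12)
= cos(-2π·4/12) + i·sin(-2π·4/12)
= cos(-8π/12) + i·sin(-8π/12)

ω_12^4 = cos(-8π/12) + i·sin(-8π/12) = -0.5000-0.8660i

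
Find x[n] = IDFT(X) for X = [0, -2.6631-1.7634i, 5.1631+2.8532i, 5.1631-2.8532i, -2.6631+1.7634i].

x[n] = (1/5) Σ(k=0 to 4) X[k] · e^(2πikn/5)

Computing each x[n]:
x[0] = 1
x[1] = -2
x[2] = 3
x[3] = 0
x[4] = -2

x = [1, -2, 3, 0, -2]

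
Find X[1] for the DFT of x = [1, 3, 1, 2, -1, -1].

X[1] = Σ(n=0 to 5) x[n] · ω_6^(1n) where ω_6 = e^(-2πi/6)
= (1)·ω_6^0 + (3)·ω_6^1 + (1)·ω_6^2 + (2)·ω_6^3 + (-1)·ω_6^4 + (-1)·ω_6^5

X[1] = -5.1962i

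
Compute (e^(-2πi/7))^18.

Since ω_7^7 = 1, powers reduce modulo 7.
18 mod 7 = 4
So ω_7^18 = ω_7^4 = e^(-2πi·4/7)

ω_7^18 = ω_7^4 = -0.9010+0.4339i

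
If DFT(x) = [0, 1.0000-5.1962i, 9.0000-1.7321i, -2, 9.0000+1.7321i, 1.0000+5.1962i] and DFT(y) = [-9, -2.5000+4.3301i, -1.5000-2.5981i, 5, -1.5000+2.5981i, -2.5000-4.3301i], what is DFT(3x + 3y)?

By linearity: DFT(3x + 3y) = 3·DFT(x) + 3·DFT(y)
= 3·[0, 1.0000-5.1962i, 9.0000-1.7321i, -2, 9.0000+1.7321i, 1.0000+5.1962i] + 3·[-9, -2.5000+4.3301i, -1.5000-2.5981i, 5, -1.5000+2.5981i, -2.5000-4.3301i]

Computing element-wise:
Z[0] = 3·(0) + 3·(-9) = -27
Z[1] = 3·(1.0000-5.1962i) + 3·(-2.5000+4.3301i) = -4.5000-2.5983i
Z[2] = 3·(9.0000-1.7321i) + 3·(-1.5000-2.5981i) = 22.5000-12.9906i
Z[3] = 3·(-2) + 3·(5) = 9
Z[4] = 3·(9.0000+1.7321i) + 3·(-1.5000+2.5981i) = 22.5000+12.9906i
Z[5] = 3·(1.0000+5.1962i) + 3·(-2.5000-4.3301i) = -4.5000+2.5983i

DFT(3x + 3y) = 3·X + 3·Y = [-27, -4.5000-2.5983i, 22.5000-12.9906i, 9, 22.5000+12.9906i, -4.5000+2.5983i]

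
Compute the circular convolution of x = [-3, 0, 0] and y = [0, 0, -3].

(x ⊛ y)[n] = Σ(m=0 to 2) x[m] · y[(n-m) mod 3]

Computing each output sample:
(x ⊛ y)[0] = 0
(x ⊛ y)[1] = 0
(x ⊛ y)[2] = 9

x ⊛ y = [0, 0, 9]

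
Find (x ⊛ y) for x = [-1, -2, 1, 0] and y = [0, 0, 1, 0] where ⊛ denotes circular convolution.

(x ⊛ y)[n] = Σ(m=0 to 3) x[m] · y[(n-m) mod 4]

Computing each output sample:
(x ⊛ y)[0] = 1
(x ⊛ y)[1] = 0
(x ⊛ y)[2] = -1
(x ⊛ y)[3] = -2

x ⊛ y = [1, 0, -1, -2]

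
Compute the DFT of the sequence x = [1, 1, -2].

X[k] = Σ(n=0 to 2) x[n] · ω_3^(nk)
where ω_3 = e^(-2πi/3)

Computing each X[k]:
X[0] = 0
X[1] = 1.5000-2.5981i
X[2] = 1.5000+2.5981i

X = [0, 1.5000-2.5981i, 1.5000+2.5981i]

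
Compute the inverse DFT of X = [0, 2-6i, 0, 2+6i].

x[n] = (1/4) Σ(k=0 to 3) X[k] · e^(2πikn/4)

Computing each x[n]:
x[0] = 1
x[1] = 3
x[2] = -1
x[3] = -3

x = [1, 3, -1, -3]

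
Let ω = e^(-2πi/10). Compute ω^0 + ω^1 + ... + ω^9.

Sum of all nth roots of unity equals 0 for n > 1 (geometric series with r ≠ 1).

0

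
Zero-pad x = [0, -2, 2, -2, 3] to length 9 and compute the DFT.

Original 5-point DFT: [1, 0.3090+2.4041i, -0.8090+6.7432i, -0.8090-6.7432i, 0.3090-2.4041i]
Zero-padded 9-point DFT provides frequency interpolation.

DFT_9([x, 0, ...]) = [1, -3.0039+0.0220i, 1.0715+1.4819i, -3.5000+0.8660i, 4.9324+6.6561i, 4.9324-6.6561i, -3.5000-0.8660i, 1.0715-1.4819i, -3.0039-0.0220i]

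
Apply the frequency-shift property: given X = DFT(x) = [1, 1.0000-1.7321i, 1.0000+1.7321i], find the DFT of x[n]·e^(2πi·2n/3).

Modulation property: DFT(ω_3^(-2n)·x[n]) = X[(k-2) mod 3], so circularly shift X by 2 positions.

X[k-2] = [1.0000-1.7321i, 1.0000+1.7321i, 1]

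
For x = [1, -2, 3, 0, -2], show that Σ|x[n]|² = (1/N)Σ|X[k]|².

Time domain:
Σ|x[n]|² = |1|² + |-2|² + |3|² + |0|² + |-2|² = 18.0000

Frequency domain:
(1/5)Σ|X[k]|² = (1/5)(|0|² + |-2.6631-1.7634i|² + |5.1631+2.8532i|² + |5.1631-2.8532i|² + |-2.6631+1.7634i|²) = (1/5)·90.0000 = 18.0000

Both sides agree, confirming Parseval's theorem.

Σ|x[n]|² = (1/N)Σ|X[k]|² = 18.0000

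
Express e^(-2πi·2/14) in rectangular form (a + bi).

ω_14^2 = e^(-2πi·2/14)
= cos(-2π·2/14) + i·sin(-2π·2/14)
= cos(-4π/14) + i·sin(-4π/14)

ω_14^2 = cos(-4π/14) + i·sin(-4π/14) = 0.6235-0.7818i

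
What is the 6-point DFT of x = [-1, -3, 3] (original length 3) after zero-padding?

Original 3-point DFT: [-1, -1.0000+5.1962i, -1.0000-5.1962i]
Zero-padded 6-point DFT provides frequency interpolation.

DFT_6([x, 0, ...]) = [-1, -4, -1.0000+5.1962i, 5, -1.0000-5.1962i, -4]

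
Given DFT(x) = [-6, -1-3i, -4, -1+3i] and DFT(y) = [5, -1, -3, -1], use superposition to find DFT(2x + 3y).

By linearity: DFT(2x + 3y) = 2·DFT(x) + 3·DFT(y)
= 2·[-6, -1-3i, -4, -1+3i] + 3·[5, -1, -3, -1]

Computing element-wise:
Z[0] = 2·(-6) + 3·(5) = 3
Z[1] = 2·(-1-3i) + 3·(-1) = -5-6i
Z[2] = 2·(-4) + 3·(-3) = -17
Z[3] = 2·(-1+3i) + 3·(-1) = -5+6i

DFT(2x + 3y) = 2·X + 3·Y = [3, -5-6i, -17, -5+6i]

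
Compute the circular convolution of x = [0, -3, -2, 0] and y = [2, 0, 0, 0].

(x ⊛ y)[n] = Σ(m=0 to 3) x[m] · y[(n-m) mod 4]

Computing each output sample:
(x ⊛ y)[0] = 0
(x ⊛ y)[1] = -6
(x ⊛ y)[2] = -4
(x ⊛ y)[3] = 0

x ⊛ y = [0, -6, -4, 0]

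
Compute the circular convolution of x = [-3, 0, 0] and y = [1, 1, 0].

(x ⊛ y)[n] = Σ(m=0 to 2) x[m] · y[(n-m) mod 3]

Computing each output sample:
(x ⊛ y)[0] = -3
(x ⊛ y)[1] = -3
(x ⊛ y)[2] = 0

x ⊛ y = [-3, -3, 0]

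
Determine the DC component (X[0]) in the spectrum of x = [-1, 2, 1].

X[0] = Σ(n=0 to 2) x[n] · ω_3^0 = Σ x[n]
= (-1) + (2) + (1)

X[0] = 2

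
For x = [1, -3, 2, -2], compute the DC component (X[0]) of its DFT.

X[0] = Σ(n=0 to 3) x[n] · ω_4^0 = Σ x[n]
= (1) + (-3) + (2) + (-2)

X[0] = -2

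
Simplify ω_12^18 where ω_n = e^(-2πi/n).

Since ω_12^12 = 1, powers reduce modulo 12.
18 mod 12 = 6
So ω_12^18 = ω_12^6 = e^(-2πi·6/12)

ω_12^18 = ω_12^6 = -1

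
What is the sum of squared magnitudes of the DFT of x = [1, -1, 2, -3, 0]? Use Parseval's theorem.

Parseval: Σ|x[n]|² = (1/N)Σ|X[k]|², so Σ|X[k]|² = N·Σ|x[n]|² = 5·15.0000

Σ|X[k]|² = N·Σ|x[n]|² = 5·15.0000 = 75.0000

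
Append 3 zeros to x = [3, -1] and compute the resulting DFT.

Original 2-point DFT: [2, 4]
Zero-padded 5-point DFT provides frequency interpolation.

DFT_5([x, 0, ...]) = [2, 2.6910+0.9511i, 3.8090+0.5878i, 3.8090-0.5878i, 2.6910-0.9511i]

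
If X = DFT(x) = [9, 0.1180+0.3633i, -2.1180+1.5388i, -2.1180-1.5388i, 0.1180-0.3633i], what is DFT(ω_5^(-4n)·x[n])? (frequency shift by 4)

Modulation property: DFT(ω_5^(-4n)·x[n]) = X[(k-4) mod 5], so circularly shift X by 4 positions.

X[k-4] = [0.1180+0.3633i, -2.1180+1.5388i, -2.1180-1.5388i, 0.1180-0.3633i, 9]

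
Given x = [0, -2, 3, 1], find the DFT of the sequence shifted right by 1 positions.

Time shift by 1: X_shifted[k] = ω_4^(1k) · X[k]
Shifted x = [1, 0, -2, 3]

DFT(x[n-1]) = [2, 3+3i, -4, 3-3i]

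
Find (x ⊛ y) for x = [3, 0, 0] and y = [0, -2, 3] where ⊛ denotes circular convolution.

(x ⊛ y)[n] = Σ(m=0 to 2) x[m] · y[(n-m) mod 3]

Computing each output sample:
(x ⊛ y)[0] = 0
(x ⊛ y)[1] = -6
(x ⊛ y)[2] = 9

x ⊛ y = [0, -6, 9]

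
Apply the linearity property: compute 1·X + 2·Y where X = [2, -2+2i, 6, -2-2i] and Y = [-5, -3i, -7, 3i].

By linearity: DFT(1x + 2y) = 1·DFT(x) + 2·DFT(y)
= 1·[2, -2+2i, 6, -2-2i] + 2·[-5, -3i, -7, 3i]

Computing element-wise:
Z[0] = 1·(2) + 2·(-5) = -8
Z[1] = 1·(-2+2i) + 2·(-3i) = -2-4i
Z[2] = 1·(6) + 2·(-7) = -8
Z[3] = 1·(-2-2i) + 2·(3i) = -2+4i

DFT(1x + 2y) = 1·X + 2·Y = [-8, -2-4i, -8, -2+4i]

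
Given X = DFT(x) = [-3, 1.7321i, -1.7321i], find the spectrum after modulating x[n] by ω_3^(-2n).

Modulation property: DFT(ω_3^(-2n)·x[n]) = X[(k-2) mod 3], so circularly shift X by 2 positions.

X[k-2] = [1.7321i, -1.7321i, -3]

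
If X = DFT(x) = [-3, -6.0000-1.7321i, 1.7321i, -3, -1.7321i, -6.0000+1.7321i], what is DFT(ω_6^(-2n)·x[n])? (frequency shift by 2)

Modulation property: DFT(ω_6^(-2n)·x[n]) = X[(k-2) mod 6], so circularly shift X by 2 positions.

X[k-2] = [-1.7321i, -6.0000+1.7321i, -3, -6.0000-1.7321i, 1.7321i, -3]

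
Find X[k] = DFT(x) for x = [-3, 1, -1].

X[k] = Σ(n=0 to 2) x[n] · ω_3^(nk)
where ω_3 = e^(-2πi/3)

Computing each X[k]:
X[0] = -3
X[1] = -3.0000-1.7321i
X[2] = -3.0000+1.7321i

X = [-3, -3.0000-1.7321i, -3.0000+1.7321i]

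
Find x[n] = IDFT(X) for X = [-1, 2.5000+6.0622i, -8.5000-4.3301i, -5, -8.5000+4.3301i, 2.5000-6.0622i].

x[n] = (1/6) Σ(k=0 to 5) X[k] · e^(2πikn/6)

Computing each x[n]:
x[0] = -3
x[1] = 2
x[2] = -3
x[3] = -3
x[4] = 3
x[5] = 3

x = [-3, 2, -3, -3, 3, 3]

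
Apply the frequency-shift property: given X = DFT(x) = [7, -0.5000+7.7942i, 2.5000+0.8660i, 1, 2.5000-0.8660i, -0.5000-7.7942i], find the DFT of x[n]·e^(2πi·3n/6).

Modulation property: DFT(ω_6^(-3n)·x[n]) = X[(k-3) mod 6], so circularly shift X by 3 positions.

X[k-3] = [1, 2.5000-0.8660i, -0.5000-7.7942i, 7, -0.5000+7.7942i, 2.5000+0.8660i]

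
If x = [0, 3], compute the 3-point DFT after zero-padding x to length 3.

Original 2-point DFT: [3, -3]
Zero-padded 3-point DFT provides frequency interpolation.

DFT_3([x, 0, ...]) = [3, -1.5000-2.5981i, -1.5000+2.5981i]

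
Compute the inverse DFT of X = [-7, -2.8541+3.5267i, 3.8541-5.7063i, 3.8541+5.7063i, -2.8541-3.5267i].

x[n] = (1/5) Σ(k=0 to 4) X[k] · e^(2πikn/5)

Computing each x[n]:
x[0] = -1
x[1] = -3
x[2] = -3
x[3] = 3
x[4] = -3

x = [-1, -3, -3, 3, -3]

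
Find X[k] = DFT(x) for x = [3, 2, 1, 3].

X[k] = Σ(n=0 to 3) x[n] · ω_4^(nk)
where ω_4 = e^(-2πi/4)

Computing each X[k]:
X[0] = 9
X[1] = 2+1i
X[2] = -1
X[3] = 2-1i

X = [9, 2+1i, -1, 2-1i]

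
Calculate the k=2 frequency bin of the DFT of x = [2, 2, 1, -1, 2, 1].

X[2] = Σ(n=0 to 5) x[n] · ω_6^(2n) where ω_6 = e^(-2πi/6)
= (2)·ω_6^0 + (2)·ω_6^2 + (1)·ω_6^4 + (-1)·ω_6^6 + (2)·ω_6^8 + (1)·ω_6^10

X[2] = -2.0000-1.7321i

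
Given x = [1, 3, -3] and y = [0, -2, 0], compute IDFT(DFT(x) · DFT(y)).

(x ⊛ y)[n] = Σ(m=0 to 2) x[m] · y[(n-m) mod 3]

Computing each output sample:
(x ⊛ y)[0] = 6
(x ⊛ y)[1] = -2
(x ⊛ y)[2] = -6

x ⊛ y = [6, -2, -6]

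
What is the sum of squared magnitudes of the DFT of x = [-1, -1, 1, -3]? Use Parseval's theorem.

Parseval: Σ|x[n]|² = (1/N)Σ|X[k]|², so Σ|X[k]|² = N·Σ|x[n]|² = 4·12.0000

Σ|X[k]|² = N·Σ|x[n]|² = 4·12.0000 = 48.0000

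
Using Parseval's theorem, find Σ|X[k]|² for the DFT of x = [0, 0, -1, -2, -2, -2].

Parseval: Σ|x[n]|² = (1/N)Σ|X[k]|², so Σ|X[k]|² = N·Σ|x[n]|² = 6·13.0000

Σ|X[k]|² = N·Σ|x[n]|² = 6·13.0000 = 78.0000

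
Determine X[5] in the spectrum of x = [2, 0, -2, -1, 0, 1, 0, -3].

X[5] = Σ(n=0 to 7) x[n] · ω_8^(5n) where ω_8 = e^(-2πi/8)
= (2)·ω_8^0 + (0)·ω_8^5 + (-2)·ω_8^10 + (-1)·ω_8^15 + (0)·ω_8^20 + (1)·ω_8^25 + (0)·ω_8^30 + (-3)·ω_8^35

X[5] = 4.1213+2.7071i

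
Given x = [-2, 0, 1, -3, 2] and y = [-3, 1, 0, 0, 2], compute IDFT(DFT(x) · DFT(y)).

(x ⊛ y)[n] = Σ(m=0 to 4) x[m] · y[(n-m) mod 5]

Computing each output sample:
(x ⊛ y)[0] = 8
(x ⊛ y)[1] = 0
(x ⊛ y)[2] = -9
(x ⊛ y)[3] = 14
(x ⊛ y)[4] = -13

x ⊛ y = [8, 0, -9, 14, -13]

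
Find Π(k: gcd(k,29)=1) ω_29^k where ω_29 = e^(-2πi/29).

The primitive 29th roots of unity are ω_29^k for k coprime to 29: k ∈ {1, 2, 3, 4, 5, 6, 7, 8, 9, 10, 11, 12, 13, 14, 15, 16, 17, 18, 19, 20, 21, 22, 23, 24, 25, 26, 27, 28}
Their product equals the constant term of the cyclotomic polynomial Φ_29(x) up to sign.
For n ≥ 3, the product of all primitive nth roots of unity is 1. (For n=1 it is 1; for n=2 it is -1.)

1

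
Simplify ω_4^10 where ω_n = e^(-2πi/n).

Since ω_4^4 = 1, powers reduce modulo 4.
10 mod 4 = 2
So ω_4^10 = ω_4^2 = e^(-2πi·2/4)

ω_4^10 = ω_4^2 = -1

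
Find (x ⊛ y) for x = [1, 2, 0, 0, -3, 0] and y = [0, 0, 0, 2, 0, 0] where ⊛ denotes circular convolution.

(x ⊛ y)[n] = Σ(m=0 to 5) x[m] · y[(n-m) mod 6]

Computing each output sample:
(x ⊛ y)[0] = 0
(x ⊛ y)[1] = -6
(x ⊛ y)[2] = 0
(x ⊛ y)[3] = 2
(x ⊛ y)[4] = 4
(x ⊛ y)[5] = 0

x ⊛ y = [0, -6, 0, 2, 4, 0]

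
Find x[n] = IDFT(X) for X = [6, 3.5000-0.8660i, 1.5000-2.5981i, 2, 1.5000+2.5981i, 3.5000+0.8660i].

x[n] = (1/6) Σ(k=0 to 5) X[k] · e^(2πikn/6)

Computing each x[n]:
x[0] = 3
x[1] = 2
x[2] = 0
x[3] = 0
x[4] = 1
x[5] = 0

x = [3, 2, 0, 0, 1, 0]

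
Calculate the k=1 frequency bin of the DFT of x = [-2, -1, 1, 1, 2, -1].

X[1] = Σ(n=0 to 5) x[n] · ω_6^(1n) where ω_6 = e^(-2πi/6)
= (-2)·ω_6^0 + (-1)·ω_6^1 + (1)·ω_6^2 + (1)·ω_6^3 + (2)·ω_6^4 + (-1)·ω_6^5

X[1] = -5.5000+0.8660i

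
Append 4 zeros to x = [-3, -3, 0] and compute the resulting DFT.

Original 3-point DFT: [-6, -1.5000+2.5981i, -1.5000-2.5981i]
Zero-padded 7-point DFT provides frequency interpolation.

DFT_7([x, 0, ...]) = [-6, -4.8705+2.3455i, -2.3324+2.9248i, -0.2971+1.3017i, -0.2971-1.3017i, -2.3324-2.9248i, -4.8705-2.3455i]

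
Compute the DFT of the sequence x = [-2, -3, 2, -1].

X[k] = Σ(n=0 to 3) x[n] · ω_4^(nk)
where ω_4 = e^(-2πi/4)

Computing each X[k]:
X[0] = -4
X[1] = -4+2i
X[2] = 4
X[3] = -4-2i

X = [-4, -4+2i, 4, -4-2i]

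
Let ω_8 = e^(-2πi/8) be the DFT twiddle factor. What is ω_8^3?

ω_8^3 = e^(-2πi·3/8)
= cos(-2π·3/8) + i·sin(-2π·3/8)
= cos(-6π/8) + i·sin(-6π/8)

ω_8^3 = cos(-6π/8) + i·sin(-6π/8) = -0.7071-0.7071i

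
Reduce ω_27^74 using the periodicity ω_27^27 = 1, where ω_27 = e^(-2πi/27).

Since ω_27^27 = 1, powers reduce modulo 27.
74 mod 27 = 20
So ω_27^74 = ω_27^20 = e^(-2πi·20/27)

ω_27^74 = ω_27^20 = -0.0581+0.9983i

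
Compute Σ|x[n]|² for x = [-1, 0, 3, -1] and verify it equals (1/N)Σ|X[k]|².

Time domain:
Σ|x[n]|² = |-1|² + |0|² + |3|² + |-1|² = 11.0000

Frequency domain:
(1/4)Σ|X[k]|² = (1/4)(|1|² + |-4-1i|² + |3|² + |-4+1i|²) = (1/4)·44.0000 = 11.0000

Both sides agree, confirming Parseval's theorem.

Σ|x[n]|² = (1/N)Σ|X[k]|² = 11.0000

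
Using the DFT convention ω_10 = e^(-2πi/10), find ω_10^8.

ω_10^8 = e^(-2πi·8/10)
= cos(-2π·8/10) + i·sin(-2π·8/10)
= cos(-16π/10) + i·sin(-16π/10)

ω_10^8 = cos(-16π/10) + i·sin(-16π/10) = 0.3090+0.9511i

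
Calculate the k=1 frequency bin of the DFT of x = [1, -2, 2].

X[1] = Σ(n=0 to 2) x[n] · ω_3^(1n) where ω_3 = e^(-2πi/3)
= (1)·ω_3^0 + (-2)·ω_3^1 + (2)·ω_3^2

X[1] = 1.0000+3.4641i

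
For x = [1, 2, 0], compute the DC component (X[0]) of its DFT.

X[0] = Σ(n=0 to 2) x[n] · ω_3^0 = Σ x[n]
= (1) + (2) + (0)

X[0] = 3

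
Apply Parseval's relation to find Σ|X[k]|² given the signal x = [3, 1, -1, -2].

Parseval: Σ|x[n]|² = (1/N)Σ|X[k]|², so Σ|X[k]|² = N·Σ|x[n]|² = 4·15.0000

Σ|X[k]|² = N·Σ|x[n]|² = 4·15.0000 = 60.0000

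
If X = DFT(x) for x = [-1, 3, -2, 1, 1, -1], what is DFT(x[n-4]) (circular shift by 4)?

Time shift by 4: X_shifted[k] = ω_6^(4k) · X[k]
Shifted x = [-2, 1, 1, -1, -1, 3]

DFT(x[n-4]) = [1, 1, -5.0000+3.4641i, -5, -5.0000-3.4641i, 1]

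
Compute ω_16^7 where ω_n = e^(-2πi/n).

ω_16^7 = e^(-2πi·7/16)
= cos(-2π·7/16) + i·sin(-2π·7/16)
= cos(-14π/16) + i·sin(-14π/16)

ω_16^7 = cos(-14π/16) + i·sin(-14π/16) = -0.9239-0.3827i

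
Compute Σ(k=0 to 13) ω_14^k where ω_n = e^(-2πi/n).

Sum of all nth roots of unity equals 0 for n > 1 (geometric series with r ≠ 1).

0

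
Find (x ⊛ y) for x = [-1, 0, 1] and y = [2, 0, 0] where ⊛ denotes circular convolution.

(x ⊛ y)[n] = Σ(m=0 to 2) x[m] · y[(n-m) mod 3]

Computing each output sample:
(x ⊛ y)[0] = -2
(x ⊛ y)[1] = 0
(x ⊛ y)[2] = 2

x ⊛ y = [-2, 0, 2]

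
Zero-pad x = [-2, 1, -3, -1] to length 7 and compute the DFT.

Original 4-point DFT: [-5, 1-2i, -5, 1+2i]
Zero-padded 7-point DFT provides frequency interpolation.

DFT_7([x, 0, ...]) = [-5, 0.1920+2.5768i, -0.1431-3.0584i, -4.5489-1.8045i, -4.5489+1.8045i, -0.1431+3.0584i, 0.1920-2.5768i]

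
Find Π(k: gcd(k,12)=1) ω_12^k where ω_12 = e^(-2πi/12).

The primitive 12th roots of unity are ω_12^k for k coprime to 12: k ∈ {1, 5, 7, 11}
Their product equals the constant term of the cyclotomic polynomial Φ_12(x) up to sign.
For n ≥ 3, the product of all primitive nth roots of unity is 1. (For n=1 it is 1; for n=2 it is -1.)

1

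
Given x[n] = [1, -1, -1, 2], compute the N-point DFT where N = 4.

X[k] = Σ(n=0 to 3) x[n] · ω_4^(nk)
where ω_4 = e^(-2πi/4)

Computing each X[k]:
X[0] = 1
X[1] = 2+3i
X[2] = -1
X[3] = 2-3i

X = [1, 2+3i, -1, 2-3i]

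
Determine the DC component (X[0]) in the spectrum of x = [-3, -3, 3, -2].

X[0] = Σ(n=0 to 3) x[n] · ω_4^0 = Σ x[n]
= (-3) + (-3) + (3) + (-2)

X[0] = -5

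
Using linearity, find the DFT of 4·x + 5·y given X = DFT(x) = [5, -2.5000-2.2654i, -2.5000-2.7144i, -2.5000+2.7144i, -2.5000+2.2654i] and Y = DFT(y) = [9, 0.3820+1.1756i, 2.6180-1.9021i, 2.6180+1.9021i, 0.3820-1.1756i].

By linearity: DFT(4x + 5y) = 4·DFT(x) + 5·DFT(y)
= 4·[5, -2.5000-2.2654i, -2.5000-2.7144i, -2.5000+2.7144i, -2.5000+2.2654i] + 5·[9, 0.3820+1.1756i, 2.6180-1.9021i, 2.6180+1.9021i, 0.3820-1.1756i]

Computing element-wise:
Z[0] = 4·(5) + 5·(9) = 65
Z[1] = 4·(-2.5000-2.2654i) + 5·(0.3820+1.1756i) = -8.0900-3.1836i
Z[2] = 4·(-2.5000-2.7144i) + 5·(2.6180-1.9021i) = 3.0900-20.3681i
Z[3] = 4·(-2.5000+2.7144i) + 5·(2.6180+1.9021i) = 3.0900+20.3681i
Z[4] = 4·(-2.5000+2.2654i) + 5·(0.3820-1.1756i) = -8.0900+3.1836i

DFT(4x + 5y) = 4·X + 5·Y = [65, -8.0900-3.1836i, 3.0900-20.3681i, 3.0900+20.3681i, -8.0900+3.1836i]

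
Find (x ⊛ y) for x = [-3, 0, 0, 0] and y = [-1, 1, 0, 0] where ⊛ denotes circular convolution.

(x ⊛ y)[n] = Σ(m=0 to 3) x[m] · y[(n-m) mod 4]

Computing each output sample:
(x ⊛ y)[0] = 3
(x ⊛ y)[1] = -3
(x ⊛ y)[2] = 0
(x ⊛ y)[3] = 0

x ⊛ y = [3, -3, 0, 0]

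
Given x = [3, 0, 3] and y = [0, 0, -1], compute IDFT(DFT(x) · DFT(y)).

(x ⊛ y)[n] = Σ(m=0 to 2) x[m] · y[(n-m) mod 3]

Computing each output sample:
(x ⊛ y)[0] = 0
(x ⊛ y)[1] = -3
(x ⊛ y)[2] = -3

x ⊛ y = [0, -3, -3]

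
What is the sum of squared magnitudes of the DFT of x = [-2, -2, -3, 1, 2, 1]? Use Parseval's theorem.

Parseval: Σ|x[n]|² = (1/N)Σ|X[k]|², so Σ|X[k]|² = N·Σ|x[n]|² = 6·23.0000

Σ|X[k]|² = N·Σ|x[n]|² = 6·23.0000 = 138.0000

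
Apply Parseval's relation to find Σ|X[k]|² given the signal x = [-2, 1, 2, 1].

Parseval: Σ|x[n]|² = (1/N)Σ|X[k]|², so Σ|X[k]|² = N·Σ|x[n]|² = 4·10.0000

Σ|X[k]|² = N·Σ|x[n]|² = 4·10.0000 = 40.0000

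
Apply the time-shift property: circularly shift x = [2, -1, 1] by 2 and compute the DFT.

Time shift by 2: X_shifted[k] = ω_3^(2k) · X[k]
Shifted x = [-1, 1, 2]

DFT(x[n-2]) = [2, -2.5000+0.8660i, -2.5000-0.8660i]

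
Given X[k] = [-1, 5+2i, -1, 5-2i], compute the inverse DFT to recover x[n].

x[n] = (1/4) Σ(k=0 to 3) X[k] · e^(2πikn/4)

Computing each x[n]:
x[0] = 2
x[1] = -1
x[2] = -3
x[3] = 1

x = [2, -1, -3, 1]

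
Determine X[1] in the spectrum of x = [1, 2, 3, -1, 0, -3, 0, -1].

X[1] = Σ(n=0 to 7) x[n] · ω_8^(1n) where ω_8 = e^(-2πi/8)
= (1)·ω_8^0 + (2)·ω_8^1 + (3)·ω_8^2 + (-1)·ω_8^3 + (0)·ω_8^4 + (-3)·ω_8^5 + (0)·ω_8^6 + (-1)·ω_8^7

X[1] = 4.5355-6.5355i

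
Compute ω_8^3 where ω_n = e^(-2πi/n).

ω_8^3 = e^(-2πi·3/8)
= cos(-2π·3/8) + i·sin(-2π·3/8)
= cos(-6π/8) + i·sin(-6π/8)

ω_8^3 = cos(-6π/8) + i·sin(-6π/8) = -0.7071-0.7071i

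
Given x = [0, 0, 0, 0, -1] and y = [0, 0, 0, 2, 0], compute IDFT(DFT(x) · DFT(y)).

(x ⊛ y)[n] = Σ(m=0 to 4) x[m] · y[(n-m) mod 5]

Computing each output sample:
(x ⊛ y)[0] = 0
(x ⊛ y)[1] = 0
(x ⊛ y)[2] = -2
(x ⊛ y)[3] = 0
(x ⊛ y)[4] = 0

x ⊛ y = [0, 0, -2, 0, 0]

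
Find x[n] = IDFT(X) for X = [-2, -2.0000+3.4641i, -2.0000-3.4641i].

x[n] = (1/3) Σ(k=0 to 2) X[k] · e^(2πikn/3)

Computing each x[n]:
x[0] = -2
x[1] = -2
x[2] = 2

x = [-2, -2, 2]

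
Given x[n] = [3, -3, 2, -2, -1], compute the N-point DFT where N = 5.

X[k] = Σ(n=0 to 4) x[n] · ω_5^(nk)
where ω_5 = e^(-2πi/5)

Computing each X[k]:
X[0] = -1
X[1] = 1.7639-0.4490i
X[2] = 6.2361+4.9798i
X[3] = 6.2361-4.9798i
X[4] = 1.7639+0.4490i

X = [-1, 1.7639-0.4490i, 6.2361+4.9798i, 6.2361-4.9798i, 1.7639+0.4490i]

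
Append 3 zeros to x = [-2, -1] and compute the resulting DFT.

Original 2-point DFT: [-3, -1]
Zero-padded 5-point DFT provides frequency interpolation.

DFT_5([x, 0, ...]) = [-3, -2.3090+0.9511i, -1.1910+0.5878i, -1.1910-0.5878i, -2.3090-0.9511i]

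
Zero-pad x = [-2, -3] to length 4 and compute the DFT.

Original 2-point DFT: [-5, 1]
Zero-padded 4-point DFT provides frequency interpolation.

DFT_4([x, 0, ...]) = [-5, -2+3i, 1, -2-3i]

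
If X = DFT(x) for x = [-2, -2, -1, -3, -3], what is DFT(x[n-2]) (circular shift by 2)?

Time shift by 2: X_shifted[k] = ω_5^(2k) · X[k]
Shifted x = [-3, -3, -2, -2, -1]

DFT(x[n-2]) = [-11, -1.0000+1.9021i, -1.0000+1.1756i, -1.0000-1.1756i, -1.0000-1.9021i]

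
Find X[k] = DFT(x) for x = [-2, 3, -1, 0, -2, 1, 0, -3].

X[k] = Σ(n=0 to 7) x[n] · ω_8^(nk)
where ω_8 = e^(-2πi/8)

Computing each X[k]:
X[0] = -4
X[1] = -0.7071-2.5355i
X[2] = -3-7i
X[3] = 0.7071-4.5355i
X[4] = -6
X[5] = 0.7071+4.5355i
X[6] = -3+7i
X[7] = -0.7071+2.5355i

X = [-4, -0.7071-2.5355i, -3-7i, 0.7071-4.5355i, -6, 0.7071+4.5355i, -3+7i, -0.7071+2.5355i]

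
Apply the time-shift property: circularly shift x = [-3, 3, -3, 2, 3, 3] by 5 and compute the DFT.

Time shift by 5: X_shifted[k] = ω_6^(5k) · X[k]
Shifted x = [3, -3, 2, 3, 3, -3]

DFT(x[n-5]) = [5, -5.5000+0.8660i, 6.5000-0.8660i, 11, 6.5000+0.8660i, -5.5000-0.8660i]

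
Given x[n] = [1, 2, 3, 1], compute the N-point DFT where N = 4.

X[k] = Σ(n=0 to 3) x[n] · ω_4^(nk)
where ω_4 = e^(-2πi/4)

Computing each X[k]:
X[0] = 7
X[1] = -2-1i
X[2] = 1
X[3] = -2+1i

X = [7, -2-1i, 1, -2+1i]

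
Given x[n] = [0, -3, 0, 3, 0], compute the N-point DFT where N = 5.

X[k] = Σ(n=0 to 4) x[n] · ω_5^(nk)
where ω_5 = e^(-2πi/5)

Computing each X[k]:
X[0] = 0
X[1] = -3.3541+4.6165i
X[2] = 3.3541-1.0898i
X[3] = 3.3541+1.0898i
X[4] = -3.3541-4.6165i

X = [0, -3.3541+4.6165i, 3.3541-1.0898i, 3.3541+1.0898i, -3.3541-4.6165i]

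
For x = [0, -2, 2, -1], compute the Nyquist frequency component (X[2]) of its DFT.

X[2] = Σ(n=0 to 3) x[n] · ω_4^(2n) where ω_4 = e^(-2πi/4)
= (0)·ω_4^0 + (-2)·ω_4^2 + (2)·ω_4^4 + (-1)·ω_4^6

X[2] = 5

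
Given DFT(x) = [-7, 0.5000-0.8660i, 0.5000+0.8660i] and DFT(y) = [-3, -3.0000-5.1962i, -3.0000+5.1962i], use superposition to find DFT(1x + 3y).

By linearity: DFT(1x + 3y) = 1·DFT(x) + 3·DFT(y)
= 1·[-7, 0.5000-0.8660i, 0.5000+0.8660i] + 3·[-3, -3.0000-5.1962i, -3.0000+5.1962i]

Computing element-wise:
Z[0] = 1·(-7) + 3·(-3) = -16
Z[1] = 1·(0.5000-0.8660i) + 3·(-3.0000-5.1962i) = -8.5000-16.4546i
Z[2] = 1·(0.5000+0.8660i) + 3·(-3.0000+5.1962i) = -8.5000+16.4546i

DFT(1x + 3y) = 1·X + 3·Y = [-16, -8.5000-16.4546i, -8.5000+16.4546i]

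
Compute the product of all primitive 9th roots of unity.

The primitive 9th roots of unity are ω_9^k for k coprime to 9: k ∈ {1, 2, 4, 5, 7, 8}
Their product equals the constant term of the cyclotomic polynomial Φ_9(x) up to sign.
For n ≥ 3, the product of all primitive nth roots of unity is 1. (For n=1 it is 1; for n=2 it is -1.)

1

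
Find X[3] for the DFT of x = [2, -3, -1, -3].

X[3] = Σ(n=0 to 3) x[n] · ω_4^(3n) where ω_4 = e^(-2πi/4)
= (2)·ω_4^0 + (-3)·ω_4^3 + (-1)·ω_4^6 + (-3)·ω_4^9

X[3] = 3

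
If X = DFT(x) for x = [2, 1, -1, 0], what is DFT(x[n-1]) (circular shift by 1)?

Time shift by 1: X_shifted[k] = ω_4^(1k) · X[k]
Shifted x = [0, 2, 1, -1]

DFT(x[n-1]) = [2, -1-3i, 0, -1+3i]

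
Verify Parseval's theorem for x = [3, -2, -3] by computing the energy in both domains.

Time domain:
Σ|x[n]|² = |3|² + |-2|² + |-3|² = 22.0000

Frequency domain:
(1/3)Σ|X[k]|² = (1/3)(|-2|² + |5.5000-0.8660i|² + |5.5000+0.8660i|²) = (1/3)·66.0000 = 22.0000

Both sides agree, confirming Parseval's theorem.

Σ|x[n]|² = (1/N)Σ|X[k]|² = 22.0000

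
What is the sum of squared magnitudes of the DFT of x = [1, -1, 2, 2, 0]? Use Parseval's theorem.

Parseval: Σ|x[n]|² = (1/N)Σ|X[k]|², so Σ|X[k]|² = N·Σ|x[n]|² = 5·10.0000

Σ|X[k]|² = N·Σ|x[n]|² = 5·10.0000 = 50.0000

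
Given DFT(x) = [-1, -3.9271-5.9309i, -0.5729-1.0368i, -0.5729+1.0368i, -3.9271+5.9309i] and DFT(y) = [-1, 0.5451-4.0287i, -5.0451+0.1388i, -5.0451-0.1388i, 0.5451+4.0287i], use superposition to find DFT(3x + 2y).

By linearity: DFT(3x + 2y) = 3·DFT(x) + 2·DFT(y)
= 3·[-1, -3.9271-5.9309i, -0.5729-1.0368i, -0.5729+1.0368i, -3.9271+5.9309i] + 2·[-1, 0.5451-4.0287i, -5.0451+0.1388i, -5.0451-0.1388i, 0.5451+4.0287i]

Computing element-wise:
Z[0] = 3·(-1) + 2·(-1) = -5
Z[1] = 3·(-3.9271-5.9309i) + 2·(0.5451-4.0287i) = -10.6911-25.8501i
Z[2] = 3·(-0.5729-1.0368i) + 2·(-5.0451+0.1388i) = -11.8089-2.8328i
Z[3] = 3·(-0.5729+1.0368i) + 2·(-5.0451-0.1388i) = -11.8089+2.8328i
Z[4] = 3·(-3.9271+5.9309i) + 2·(0.5451+4.0287i) = -10.6911+25.8501i

DFT(3x + 2y) = 3·X + 2·Y = [-5, -10.6911-25.8501i, -11.8089-2.8328i, -11.8089+2.8328i, -10.6911+25.8501i]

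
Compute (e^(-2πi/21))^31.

Since ω_21^21 = 1, powers reduce modulo 21.
31 mod 21 = 10
So ω_21^31 = ω_21^10 = e^(-2πi·10/21)

ω_21^31 = ω_21^10 = -0.9888-0.1490i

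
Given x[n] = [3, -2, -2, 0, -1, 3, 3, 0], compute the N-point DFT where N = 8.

X[k] = Σ(n=0 to 7) x[n] · ω_8^(nk)
where ω_8 = e^(-2πi/8)

Computing each X[k]:
X[0] = 4
X[1] = 0.4645+8.5355i
X[2] = 1-1i
X[3] = 7.5355-1.4645i
X[4] = 2
X[5] = 7.5355+1.4645i
X[6] = 1+1i
X[7] = 0.4645-8.5355i

X = [4, 0.4645+8.5355i, 1-1i, 7.5355-1.4645i, 2, 7.5355+1.4645i, 1+1i, 0.4645-8.5355i]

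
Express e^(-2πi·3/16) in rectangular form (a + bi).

ω_16^3 = e^(-2πi·3/16)
= cos(-2π·3/16) + i·sin(-2π·3/16)
= cos(-6π/16) + i·sin(-6π/16)

ω_16^3 = cos(-6π/16) + i·sin(-6π/16) = 0.3827-0.9239i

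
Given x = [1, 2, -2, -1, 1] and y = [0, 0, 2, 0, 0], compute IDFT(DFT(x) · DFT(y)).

(x ⊛ y)[n] = Σ(m=0 to 4) x[m] · y[(n-m) mod 5]

Computing each output sample:
(x ⊛ y)[0] = -2
(x ⊛ y)[1] = 2
(x ⊛ y)[2] = 2
(x ⊛ y)[3] = 4
(x ⊛ y)[4] = -4

x ⊛ y = [-2, 2, 2, 4, -4]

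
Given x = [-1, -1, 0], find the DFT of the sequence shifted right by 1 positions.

Time shift by 1: X_shifted[k] = ω_3^(1k) · X[k]
Shifted x = [0, -1, -1]

DFT(x[n-1]) = [-2, 1, 1]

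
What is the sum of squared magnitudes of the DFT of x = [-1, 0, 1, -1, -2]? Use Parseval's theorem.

Parseval: Σ|x[n]|² = (1/N)Σ|X[k]|², so Σ|X[k]|² = N·Σ|x[n]|² = 5·7.0000

Σ|X[k]|² = N·Σ|x[n]|² = 5·7.0000 = 35.0000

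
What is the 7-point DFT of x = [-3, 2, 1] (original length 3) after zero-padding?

Original 3-point DFT: [0, -4.5000-0.8660i, -4.5000+0.8660i]
Zero-padded 7-point DFT provides frequency interpolation.

DFT_7([x, 0, ...]) = [0, -1.9755-2.5386i, -4.3460-1.5160i, -4.1784-0.0859i, -4.1784+0.0859i, -4.3460+1.5160i, -1.9755+2.5386i]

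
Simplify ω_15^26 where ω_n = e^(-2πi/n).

Since ω_15^15 = 1, powers reduce modulo 15.
26 mod 15 = 11
So ω_15^26 = ω_15^11 = e^(-2πi·11/15)

ω_15^26 = ω_15^11 = -0.1045+0.9945i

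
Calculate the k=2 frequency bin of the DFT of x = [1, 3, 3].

X[2] = Σ(n=0 to 2) x[n] · ω_3^(2n) where ω_3 = e^(-2πi/3)
= (1)·ω_3^0 + (3)·ω_3^2 + (3)·ω_3^4

X[2] = -2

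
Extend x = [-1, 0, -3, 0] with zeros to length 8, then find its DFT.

Original 4-point DFT: [-4, 2, -4, 2]
Zero-padded 8-point DFT provides frequency interpolation.

DFT_8([x, 0, ...]) = [-4, -1+3i, 2, -1-3i, -4, -1+3i, 2, -1-3i]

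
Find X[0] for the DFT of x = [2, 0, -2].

X[0] = Σ(n=0 to 2) x[n] · ω_3^0 = Σ x[n]
= (2) + (0) + (-2)

X[0] = 0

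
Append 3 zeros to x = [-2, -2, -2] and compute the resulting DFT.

Original 3-point DFT: [-6, 0, 0]
Zero-padded 6-point DFT provides frequency interpolation.

DFT_6([x, 0, ...]) = [-6, -2.0000+3.4641i, 0, -2, 0, -2.0000-3.4641i]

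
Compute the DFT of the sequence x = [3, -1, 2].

X[k] = Σ(n=0 to 2) x[n] · ω_3^(nk)
where ω_3 = e^(-2πi/3)

Computing each X[k]:
X[0] = 4
X[1] = 2.5000+2.5981i
X[2] = 2.5000-2.5981i

X = [4, 2.5000+2.5981i, 2.5000-2.5981i]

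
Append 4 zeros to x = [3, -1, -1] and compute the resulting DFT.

Original 3-point DFT: [1, 4, 4]
Zero-padded 7-point DFT provides frequency interpolation.

DFT_7([x, 0, ...]) = [1, 2.5990+1.7568i, 4.1235+0.5410i, 3.2775-0.3479i, 3.2775+0.3479i, 4.1235-0.5410i, 2.5990-1.7568i]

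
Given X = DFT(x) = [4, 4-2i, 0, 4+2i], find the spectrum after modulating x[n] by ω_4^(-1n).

Modulation property: DFT(ω_4^(-1n)·x[n]) = X[(k-1) mod 4], so circularly shift X by 1 positions.

X[k-1] = [4+2i, 4, 4-2i, 0]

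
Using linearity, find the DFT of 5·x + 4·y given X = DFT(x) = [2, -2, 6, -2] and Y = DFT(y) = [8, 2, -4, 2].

By linearity: DFT(5x + 4y) = 5·DFT(x) + 4·DFT(y)
= 5·[2, -2, 6, -2] + 4·[8, 2, -4, 2]

Computing element-wise:
Z[0] = 5·(2) + 4·(8) = 42
Z[1] = 5·(-2) + 4·(2) = -2
Z[2] = 5·(6) + 4·(-4) = 14
Z[3] = 5·(-2) + 4·(2) = -2

DFT(5x + 4y) = 5·X + 4·Y = [42, -2, 14, -2]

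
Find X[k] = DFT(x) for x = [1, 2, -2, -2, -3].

X[k] = Σ(n=0 to 4) x[n] · ω_5^(nk)
where ω_5 = e^(-2πi/5)

Computing each X[k]:
X[0] = -4
X[1] = 3.9271-4.7553i
X[2] = 0.5729-2.9389i
X[3] = 0.5729+2.9389i
X[4] = 3.9271+4.7553i

X = [-4, 3.9271-4.7553i, 0.5729-2.9389i, 0.5729+2.9389i, 3.9271+4.7553i]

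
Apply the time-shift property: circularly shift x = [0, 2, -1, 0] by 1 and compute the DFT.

Time shift by 1: X_shifted[k] = ω_4^(1k) · X[k]
Shifted x = [0, 0, 2, -1]

DFT(x[n-1]) = [1, -2-1i, 3, -2+1i]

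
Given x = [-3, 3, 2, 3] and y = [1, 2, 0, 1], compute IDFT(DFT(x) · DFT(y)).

(x ⊛ y)[n] = Σ(m=0 to 3) x[m] · y[(n-m) mod 4]

Computing each output sample:
(x ⊛ y)[0] = 6
(x ⊛ y)[1] = -1
(x ⊛ y)[2] = 11
(x ⊛ y)[3] = 4

x ⊛ y = [6, -1, 11, 4]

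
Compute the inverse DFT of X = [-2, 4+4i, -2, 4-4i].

x[n] = (1/4) Σ(k=0 to 3) X[k] · e^(2πikn/4)

Computing each x[n]:
x[0] = 1
x[1] = -2
x[2] = -3
x[3] = 2

x = [1, -2, -3, 2]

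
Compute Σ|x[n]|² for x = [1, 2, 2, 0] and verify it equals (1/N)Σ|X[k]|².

Time domain:
Σ|x[n]|² = |1|² + |2|² + |2|² + |0|² = 9.0000

Frequency domain:
(1/4)Σ|X[k]|² = (1/4)(|5|² + |-1-2i|² + |1|² + |-1+2i|²) = (1/4)·36.0000 = 9.0000

Both sides agree, confirming Parseval's theorem.

Σ|x[n]|² = (1/N)Σ|X[k]|² = 9.0000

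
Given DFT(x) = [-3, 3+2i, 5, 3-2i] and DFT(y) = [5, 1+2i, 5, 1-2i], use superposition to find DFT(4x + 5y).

By linearity: DFT(4x + 5y) = 4·DFT(x) + 5·DFT(y)
= 4·[-3, 3+2i, 5, 3-2i] + 5·[5, 1+2i, 5, 1-2i]

Computing element-wise:
Z[0] = 4·(-3) + 5·(5) = 13
Z[1] = 4·(3+2i) + 5·(1+2i) = 17+18i
Z[2] = 4·(5) + 5·(5) = 45
Z[3] = 4·(3-2i) + 5·(1-2i) = 17-18i

DFT(4x + 5y) = 4·X + 5·Y = [13, 17+18i, 45, 17-18i]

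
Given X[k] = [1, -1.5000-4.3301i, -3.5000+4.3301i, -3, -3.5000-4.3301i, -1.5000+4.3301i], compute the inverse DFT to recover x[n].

x[n] = (1/6) Σ(k=0 to 5) X[k] · e^(2πikn/6)

Computing each x[n]:
x[0] = -2
x[1] = 1
x[2] = 3
x[3] = 0
x[4] = -2
x[5] = 1

x = [-2, 1, 3, 0, -2, 1]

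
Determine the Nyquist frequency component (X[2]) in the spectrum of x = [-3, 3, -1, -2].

X[2] = Σ(n=0 to 3) x[n] · ω_4^(2n) where ω_4 = e^(-2πi/4)
= (-3)·ω_4^0 + (3)·ω_4^2 + (-1)·ω_4^4 + (-2)·ω_4^6

X[2] = -5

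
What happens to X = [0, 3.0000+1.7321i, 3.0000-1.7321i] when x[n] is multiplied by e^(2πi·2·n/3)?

Modulation property: DFT(ω_3^(-2n)·x[n]) = X[(k-2) mod 3], so circularly shift X by 2 positions.

X[k-2] = [3.0000+1.7321i, 3.0000-1.7321i, 0]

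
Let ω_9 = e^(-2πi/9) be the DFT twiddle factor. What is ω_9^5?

ω_9^5 = e^(-2πi·5/9)
= cos(-2π·5/9) + i·sin(-2π·5/9)
= cos(-10π/9) + i·sin(-10π/9)

ω_9^5 = cos(-10π/9) + i·sin(-10π/9) = -0.9397+0.3420i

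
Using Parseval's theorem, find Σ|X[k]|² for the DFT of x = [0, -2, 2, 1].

Parseval: Σ|x[n]|² = (1/N)Σ|X[k]|², so Σ|X[k]|² = N·Σ|x[n]|² = 4·9.0000

Σ|X[k]|² = N·Σ|x[n]|² = 4·9.0000 = 36.0000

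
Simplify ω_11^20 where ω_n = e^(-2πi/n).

Since ω_11^11 = 1, powers reduce modulo 11.
20 mod 11 = 9
So ω_11^20 = ω_11^9 = e^(-2πi·9/11)

ω_11^20 = ω_11^9 = 0.4154+0.9096i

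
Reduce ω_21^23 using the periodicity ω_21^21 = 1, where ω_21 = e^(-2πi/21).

Since ω_21^21 = 1, powers reduce modulo 21.
23 mod 21 = 2
So ω_21^23 = ω_21^2 = e^(-2πi·2/21)

ω_21^23 = ω_21^2 = 0.8262-0.5633i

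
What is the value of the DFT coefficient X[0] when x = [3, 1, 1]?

X[0] = Σ(n=0 to 2) x[n] · ω_3^0 = Σ x[n]
= (3) + (1) + (1)

X[0] = 5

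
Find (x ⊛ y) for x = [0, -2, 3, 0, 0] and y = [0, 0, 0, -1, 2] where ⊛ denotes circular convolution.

(x ⊛ y)[n] = Σ(m=0 to 4) x[m] · y[(n-m) mod 5]

Computing each output sample:
(x ⊛ y)[0] = -7
(x ⊛ y)[1] = 6
(x ⊛ y)[2] = 0
(x ⊛ y)[3] = 0
(x ⊛ y)[4] = 2

x ⊛ y = [-7, 6, 0, 0, 2]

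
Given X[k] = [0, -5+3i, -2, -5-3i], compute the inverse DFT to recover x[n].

x[n] = (1/4) Σ(k=0 to 3) X[k] · e^(2πikn/4)

Computing each x[n]:
x[0] = -3
x[1] = -1
x[2] = 2
x[3] = 2

x = [-3, -1, 2, 2]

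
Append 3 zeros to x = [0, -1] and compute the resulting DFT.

Original 2-point DFT: [-1, 1]
Zero-padded 5-point DFT provides frequency interpolation.

DFT_5([x, 0, ...]) = [-1, -0.3090+0.9511i, 0.8090+0.5878i, 0.8090-0.5878i, -0.3090-0.9511i]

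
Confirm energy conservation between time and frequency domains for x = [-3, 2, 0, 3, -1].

Time domain:
Σ|x[n]|² = |-3|² + |2|² + |0|² + |3|² + |-1|² = 23.0000

Frequency domain:
(1/5)Σ|X[k]|² = (1/5)(|1|² + |-5.1180-1.0898i|² + |-2.8820-4.6165i|² + |-2.8820+4.6165i|² + |-5.1180+1.0898i|²) = (1/5)·115.0000 = 23.0000

Both sides agree, confirming Parseval's theorem.

Σ|x[n]|² = (1/N)Σ|X[k]|² = 23.0000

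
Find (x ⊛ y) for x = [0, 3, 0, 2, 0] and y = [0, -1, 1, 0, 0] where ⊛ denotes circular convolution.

(x ⊛ y)[n] = Σ(m=0 to 4) x[m] · y[(n-m) mod 5]

Computing each output sample:
(x ⊛ y)[0] = 2
(x ⊛ y)[1] = 0
(x ⊛ y)[2] = -3
(x ⊛ y)[3] = 3
(x ⊛ y)[4] = -2

x ⊛ y = [2, 0, -3, 3, -2]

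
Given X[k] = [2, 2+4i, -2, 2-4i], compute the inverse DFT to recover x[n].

x[n] = (1/4) Σ(k=0 to 3) X[k] · e^(2πikn/4)

Computing each x[n]:
x[0] = 1
x[1] = -1
x[2] = -1
x[3] = 3

x = [1, -1, -1, 3]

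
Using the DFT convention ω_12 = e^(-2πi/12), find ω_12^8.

ω_12^8 = e^(-2πi·8/12)
= cos(-2π·8/12) + i·sin(-2π·8/12)
= cos(-16π/12) + i·sin(-16π/12)

ω_12^8 = cos(-16π/12) + i·sin(-16π/12) = -0.5000+0.8660i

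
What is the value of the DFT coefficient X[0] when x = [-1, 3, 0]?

X[0] = Σ(n=0 to 2) x[n] · ω_3^0 = Σ x[n]
= (-1) + (3) + (0)

X[0] = 2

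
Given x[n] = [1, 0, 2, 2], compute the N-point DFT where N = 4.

X[k] = Σ(n=0 to 3) x[n] · ω_4^(nk)
where ω_4 = e^(-2πi/4)

Computing each X[k]:
X[0] = 5
X[1] = -1+2i
X[2] = 1
X[3] = -1-2i

X = [5, -1+2i, 1, -1-2i]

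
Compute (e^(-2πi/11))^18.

Since ω_11^11 = 1, powers reduce modulo 11.
18 mod 11 = 7
So ω_11^18 = ω_11^7 = e^(-2πi·7/11)

ω_11^18 = ω_11^7 = -0.6549+0.7557i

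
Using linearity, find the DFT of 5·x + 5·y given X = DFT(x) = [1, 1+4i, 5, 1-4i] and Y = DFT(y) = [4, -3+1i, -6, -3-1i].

By linearity: DFT(5x + 5y) = 5·DFT(x) + 5·DFT(y)
= 5·[1, 1+4i, 5, 1-4i] + 5·[4, -3+1i, -6, -3-1i]

Computing element-wise:
Z[0] = 5·(1) + 5·(4) = 25
Z[1] = 5·(1+4i) + 5·(-3+1i) = -10+25i
Z[2] = 5·(5) + 5·(-6) = -5
Z[3] = 5·(1-4i) + 5·(-3-1i) = -10-25i

DFT(5x + 5y) = 5·X + 5·Y = [25, -10+25i, -5, -10-25i]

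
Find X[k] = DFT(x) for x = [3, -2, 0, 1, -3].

X[k] = Σ(n=0 to 4) x[n] · ω_5^(nk)
where ω_5 = e^(-2πi/5)

Computing each X[k]:
X[0] = -1
X[1] = 0.6459-0.3633i
X[2] = 7.3541-1.5388i
X[3] = 7.3541+1.5388i
X[4] = 0.6459+0.3633i

X = [-1, 0.6459-0.3633i, 7.3541-1.5388i, 7.3541+1.5388i, 0.6459+0.3633i]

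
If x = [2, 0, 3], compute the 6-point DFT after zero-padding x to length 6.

Original 3-point DFT: [5, 0.5000+2.5981i, 0.5000-2.5981i]
Zero-padded 6-point DFT provides frequency interpolation.

DFT_6([x, 0, ...]) = [5, 0.5000-2.5981i, 0.5000+2.5981i, 5, 0.5000-2.5981i, 0.5000+2.5981i]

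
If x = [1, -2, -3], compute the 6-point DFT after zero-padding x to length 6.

Original 3-point DFT: [-4, 3.5000-0.8660i, 3.5000+0.8660i]
Zero-padded 6-point DFT provides frequency interpolation.

DFT_6([x, 0, ...]) = [-4, 1.5000+4.3301i, 3.5000-0.8660i, 0, 3.5000+0.8660i, 1.5000-4.3301i]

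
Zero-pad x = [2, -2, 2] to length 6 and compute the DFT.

Original 3-point DFT: [2, 2.0000+3.4641i, 2.0000-3.4641i]
Zero-padded 6-point DFT provides frequency interpolation.

DFT_6([x, 0, ...]) = [2, 0, 2.0000+3.4641i, 6, 2.0000-3.4641i, 0]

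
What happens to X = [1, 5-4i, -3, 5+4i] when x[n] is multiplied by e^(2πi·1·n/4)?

Modulation property: DFT(ω_4^(-1n)·x[n]) = X[(k-1) mod 4], so circularly shift X by 1 positions.

X[k-1] = [5+4i, 1, 5-4i, -3]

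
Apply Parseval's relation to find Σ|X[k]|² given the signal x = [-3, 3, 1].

Parseval: Σ|x[n]|² = (1/N)Σ|X[k]|², so Σ|X[k]|² = N·Σ|x[n]|² = 3·19.0000

Σ|X[k]|² = N·Σ|x[n]|² = 3·19.0000 = 57.0000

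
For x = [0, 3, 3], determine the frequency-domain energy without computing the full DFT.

Parseval: Σ|x[n]|² = (1/N)Σ|X[k]|², so Σ|X[k]|² = N·Σ|x[n]|² = 3·18.0000

Σ|X[k]|² = N·Σ|x[n]|² = 3·18.0000 = 54.0000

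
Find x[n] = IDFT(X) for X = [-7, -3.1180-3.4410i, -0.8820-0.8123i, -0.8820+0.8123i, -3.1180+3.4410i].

x[n] = (1/5) Σ(k=0 to 4) X[k] · e^(2πikn/5)

Computing each x[n]:
x[0] = -3
x[1] = 0
x[2] = 0
x[3] = -1
x[4] = -3

x = [-3, 0, 0, -1, -3]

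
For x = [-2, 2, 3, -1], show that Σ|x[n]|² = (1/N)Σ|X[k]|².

Time domain:
Σ|x[n]|² = |-2|² + |2|² + |3|² + |-1|² = 18.0000

Frequency domain:
(1/4)Σ|X[k]|² = (1/4)(|2|² + |-5-3i|² + |0|² + |-5+3i|²) = (1/4)·72.0000 = 18.0000

Both sides agree, confirming Parseval's theorem.

Σ|x[n]|² = (1/N)Σ|X[k]|² = 18.0000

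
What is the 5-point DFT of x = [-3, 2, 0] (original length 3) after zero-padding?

Original 3-point DFT: [-1, -4.0000-1.7321i, -4.0000+1.7321i]
Zero-padded 5-point DFT provides frequency interpolation.

DFT_5([x, 0, ...]) = [-1, -2.3820-1.9021i, -4.6180-1.1756i, -4.6180+1.1756i, -2.3820+1.9021i]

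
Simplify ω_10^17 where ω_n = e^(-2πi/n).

Since ω_10^10 = 1, powers reduce modulo 10.
17 mod 10 = 7
So ω_10^17 = ω_10^7 = e^(-2πi·7/10)

ω_10^17 = ω_10^7 = -0.3090+0.9511i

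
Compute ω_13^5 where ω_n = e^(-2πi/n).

ω_13^5 = e^(-2πi·5/13)
= cos(-2π·5/13) + i·sin(-2π·5/13)
= cos(-10π/13) + i·sin(-10π/13)

ω_13^5 = cos(-10π/13) + i·sin(-10π/13) = -0.7485-0.6631i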